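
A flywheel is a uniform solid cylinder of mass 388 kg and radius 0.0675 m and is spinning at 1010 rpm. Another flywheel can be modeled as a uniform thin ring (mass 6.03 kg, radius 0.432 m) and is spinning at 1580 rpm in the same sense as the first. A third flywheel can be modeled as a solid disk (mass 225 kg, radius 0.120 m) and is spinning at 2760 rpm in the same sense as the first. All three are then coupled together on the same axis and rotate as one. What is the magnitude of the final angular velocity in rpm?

|ω_f| ≈ 1970 rpm

No external torque acts about the common axis, so total angular momentum is conserved.
Moments of inertia: I_A = ½(388)(0.0675)² = 0.8839 kg·m²; I_B = (6.03)(0.432)² = 1.125 kg·m²; I_C = ½(225)(0.120)² = 1.620 kg·m².
Taking A's sense as positive: L = (0.8839)(1010) + (1.125)(1580) + (1.620)(2760) = 7142 kg·m²·rpm.
Combined I = 0.8839 + 1.125 + 1.620 = 3.629 kg·m².
ω_f = L / I = 7142 / 3.629 = 1968 rpm.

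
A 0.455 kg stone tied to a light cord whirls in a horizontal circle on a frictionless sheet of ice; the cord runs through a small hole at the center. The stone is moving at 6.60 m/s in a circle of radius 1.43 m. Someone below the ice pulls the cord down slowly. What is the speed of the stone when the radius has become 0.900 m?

Central (radial) force ⇒ zero torque about the center ⇒ m v r is constant.
v₂ = v₁ r₁ / r₂ = (6.60)(1.43) / (0.900) = 10.49 m/s.

v₂ ≈ 10.5 m/s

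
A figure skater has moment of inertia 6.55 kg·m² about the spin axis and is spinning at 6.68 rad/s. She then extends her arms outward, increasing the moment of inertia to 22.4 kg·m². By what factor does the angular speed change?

Angular momentum about the spin axis is conserved since the torque about it is zero.
ω₂/ω₁ = I₁/I₂ = 6.550 / 22.40 = 0.2924.

ω₂/ω₁ ≈ 0.292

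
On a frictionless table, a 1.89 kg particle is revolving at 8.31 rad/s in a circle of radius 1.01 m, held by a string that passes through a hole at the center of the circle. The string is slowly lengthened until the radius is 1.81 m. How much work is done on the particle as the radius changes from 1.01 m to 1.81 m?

The constraining force is radial, so m r² ω about the center is conserved.
ω₂ = ω₁ (r₁/r₂)² = (8.31)(1.01/1.81)² = 2.588 rad/s.
W = ΔKE = ½m(v₂² − v₁²) = -45.84 J.

W ≈ -45.8 J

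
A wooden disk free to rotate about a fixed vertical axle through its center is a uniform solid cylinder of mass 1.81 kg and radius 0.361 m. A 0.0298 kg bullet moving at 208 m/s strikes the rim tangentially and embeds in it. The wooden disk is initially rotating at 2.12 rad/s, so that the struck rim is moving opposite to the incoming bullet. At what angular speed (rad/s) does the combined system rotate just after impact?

|ω_f| ≈ 16.3 rad/s

The axle reaction passes through the axle and exerts no torque about it; angular momentum about the axle is conserved through the impact.
I_p = ½(1.81)(0.361)² = 0.1179 kg·m². Taking the sense of the bullet's angular momentum as positive, L_{bullet} = m v R = (0.0298)(208)(0.361) = 2.238 kg·m²/s.
L_i = −I_p ω_p + m v R = −(0.1179)(2.12) + 2.238 = 1.988 kg·m²/s.
After sticking, I_f = I_p + m R² = 0.1179 + (0.0298)(0.361)² = 0.1218 kg·m².
ω_f = L_i / I_f = 1.988 / 0.1218 = 16.32 rad/s.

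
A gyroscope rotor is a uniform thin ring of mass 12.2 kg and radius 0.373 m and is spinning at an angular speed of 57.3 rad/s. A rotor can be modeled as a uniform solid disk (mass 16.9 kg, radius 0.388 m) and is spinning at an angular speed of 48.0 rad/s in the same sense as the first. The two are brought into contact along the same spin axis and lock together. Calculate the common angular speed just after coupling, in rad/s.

|ω_f| ≈ 53.3 rad/s

The coupling torques are internal; angular momentum about the shared axis is conserved.
Moments of inertia: I_A = (12.2)(0.373)² = 1.697 kg·m²; I_B = ½(16.9)(0.388)² = 1.272 kg·m².
Taking A's sense as positive: L = (1.697)(57.3) + (1.272)(48.0) = 158.3 kg·m²·rad/s.
Combined I = 1.697 + 1.272 = 2.969 kg·m².
ω_f = L / I = 158.3 / 2.969 = 53.32 rad/s.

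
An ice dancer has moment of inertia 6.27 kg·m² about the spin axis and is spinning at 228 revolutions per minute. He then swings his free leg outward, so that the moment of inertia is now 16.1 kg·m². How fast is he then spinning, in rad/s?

ω₂ ≈ 9.30 rad/s

No external torque acts about the spin axis, so angular momentum is conserved.
ω₂ = I₁ω₁ / I₂ = (6.270)(228 rpm) / (16.10) = 88.79 rpm = 9.298 rad/s.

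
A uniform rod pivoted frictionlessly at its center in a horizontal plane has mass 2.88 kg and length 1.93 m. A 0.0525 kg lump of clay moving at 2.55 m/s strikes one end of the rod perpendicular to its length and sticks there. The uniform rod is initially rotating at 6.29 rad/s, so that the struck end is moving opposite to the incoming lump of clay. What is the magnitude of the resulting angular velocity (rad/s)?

|ω_f| ≈ 5.83 rad/s

The axle reaction passes through the pivot and exerts no torque about it; angular momentum about the pivot is conserved through the impact.
I_p = (1/12)(2.88)(1.93)² = 0.8940 kg·m². Taking the sense of the lump of clay's angular momentum as positive, L_{lump} = m v R = (0.0525)(2.55)(1.93/2) = 0.1292 kg·m²/s.
L_i = −I_p ω_p + m v R = −(0.8940)(6.29) + 0.1292 = -5.494 kg·m²/s.
After sticking, I_f = I_p + m R² = 0.8940 + (0.0525)(1.93/2)² = 0.9429 kg·m².
ω_f = L_i / I_f = -5.494 / 0.9429 = -5.827 rad/s.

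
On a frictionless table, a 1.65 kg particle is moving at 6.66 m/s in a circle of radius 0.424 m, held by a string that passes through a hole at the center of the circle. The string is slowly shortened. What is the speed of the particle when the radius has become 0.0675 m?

v₂ ≈ 41.8 m/s

Central (radial) force ⇒ zero torque about the center ⇒ m v r is constant.
v₂ = v₁ r₁ / r₂ = (6.66)(0.424) / (0.0675) = 41.83 m/s.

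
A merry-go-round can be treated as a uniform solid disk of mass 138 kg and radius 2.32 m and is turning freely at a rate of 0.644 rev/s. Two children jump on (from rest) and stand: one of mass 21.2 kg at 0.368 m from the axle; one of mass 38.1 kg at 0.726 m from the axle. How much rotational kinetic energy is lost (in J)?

The added mass arrives with no angular momentum about the axle, and any external torque about the axle is negligible, so the system's angular momentum is conserved.
I_p = ½(138)(2.32)² = 371.4 kg·m².
Added inertia Σmr² = (21.2)(0.368)² + (38.1)(0.726)² = 22.95 kg·m²; I_f = 371.4 + 22.95 = 394.3 kg·m².
ω_f = I_p ω_i / I_f = (371.4)(0.644) / 394.3 = 0.6065 rev/s.
KE_i = ½(371.4)(4.046 rad/s)² = 3040 J; KE_f = ½(394.3)(3.811)² = 2863 J.

energy lost ≈ 177 J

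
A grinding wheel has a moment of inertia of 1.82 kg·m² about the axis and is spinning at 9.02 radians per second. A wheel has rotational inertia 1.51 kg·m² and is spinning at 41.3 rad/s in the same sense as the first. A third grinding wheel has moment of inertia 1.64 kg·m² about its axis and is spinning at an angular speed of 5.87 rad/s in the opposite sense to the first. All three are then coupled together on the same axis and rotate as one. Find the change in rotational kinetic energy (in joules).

The coupling torques are internal; angular momentum about the shared axis is conserved.
Taking A's sense as positive: L = (1.820)(9.02) + (1.510)(41.3) − (1.640)(5.87) = 69.15 kg·m²·rad/s.
Combined I = 1.820 + 1.510 + 1.640 = 4.970 kg·m².
ω_f = L / I = 69.15 / 4.970 = 13.91 rad/s.
KE_i = ½ΣIω² = 1390 J; KE_f = ½(4.970)(13.91)² = 481.1 J.

ΔKE ≈ -909 J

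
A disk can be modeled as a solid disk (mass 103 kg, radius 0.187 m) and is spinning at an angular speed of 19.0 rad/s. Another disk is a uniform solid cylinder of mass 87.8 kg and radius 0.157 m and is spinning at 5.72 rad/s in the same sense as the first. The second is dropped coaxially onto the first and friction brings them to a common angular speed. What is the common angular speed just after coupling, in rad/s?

|ω_f| ≈ 14.0 rad/s

The coupling torques are internal; angular momentum about the shared axis is conserved.
Moments of inertia: I_A = ½(103)(0.187)² = 1.801 kg·m²; I_B = ½(87.8)(0.157)² = 1.082 kg·m².
Taking A's sense as positive: L = (1.801)(19.0) + (1.082)(5.72) = 40.41 kg·m²·rad/s.
Combined I = 1.801 + 1.082 = 2.883 kg·m².
ω_f = L / I = 40.41 / 2.883 = 14.02 rad/s.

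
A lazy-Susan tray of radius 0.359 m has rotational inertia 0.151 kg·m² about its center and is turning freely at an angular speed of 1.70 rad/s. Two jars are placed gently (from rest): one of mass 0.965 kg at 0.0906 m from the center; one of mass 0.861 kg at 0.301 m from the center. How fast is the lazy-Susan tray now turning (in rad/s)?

ω_f ≈ 1.08 rad/s

The added mass arrives with no angular momentum about the center, and any external torque about the center is negligible, so the system's angular momentum is conserved.
Added inertia Σmr² = (0.965)(0.0906)² + (0.861)(0.301)² = 0.08593 kg·m²; I_f = 0.1510 + 0.08593 = 0.2369 kg·m².
ω_f = I_p ω_i / I_f = (0.1510)(1.70) / 0.2369 = 1.083 rad/s.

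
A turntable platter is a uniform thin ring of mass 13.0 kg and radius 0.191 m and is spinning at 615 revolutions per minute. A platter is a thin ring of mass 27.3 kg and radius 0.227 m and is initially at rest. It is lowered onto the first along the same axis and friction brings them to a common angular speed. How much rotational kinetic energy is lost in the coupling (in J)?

The coupling torques are internal; angular momentum about the shared axis is conserved.
Moments of inertia: I_A = (13.0)(0.191)² = 0.4743 kg·m²; I_B = (27.3)(0.227)² = 1.407 kg·m².
Taking A's sense as positive: L = (0.4743)(615) = 291.7 kg·m²·rpm.
Combined I = 0.4743 + 1.407 = 1.881 kg·m².
ω_f = L / I = 291.7 / 1.881 = 155.1 rpm.
KE_i = ½ΣIω² = 983.5 J; KE_f = ½(1.881)(16.24)² = 248.0 J.

ΔKE lost ≈ 736 J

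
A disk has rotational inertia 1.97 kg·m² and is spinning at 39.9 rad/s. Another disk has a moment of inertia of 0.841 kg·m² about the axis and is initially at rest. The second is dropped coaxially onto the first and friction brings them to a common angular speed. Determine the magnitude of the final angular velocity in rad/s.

|ω_f| ≈ 28.0 rad/s

No external torque acts about the common axis, so total angular momentum is conserved.
Taking A's sense as positive: L = (1.970)(39.9) = 78.60 kg·m²·rad/s.
Combined I = 1.970 + 0.8410 = 2.811 kg·m².
ω_f = L / I = 78.60 / 2.811 = 27.96 rad/s.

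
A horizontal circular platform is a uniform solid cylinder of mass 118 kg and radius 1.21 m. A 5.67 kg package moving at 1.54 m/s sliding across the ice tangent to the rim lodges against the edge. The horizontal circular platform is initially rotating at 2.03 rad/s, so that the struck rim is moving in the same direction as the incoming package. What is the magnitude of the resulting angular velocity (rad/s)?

The axle reaction passes through the central axle and exerts no torque about it; angular momentum about the central axle is conserved through the impact.
I_p = ½(118)(1.21)² = 86.38 kg·m². Taking the sense of the package's angular momentum as positive, L_{package} = m v R = (5.67)(1.54)(1.21) = 10.57 kg·m²/s.
L_i = +I_p ω_p + m v R = +(86.38)(2.03) + 10.57 = 185.9 kg·m²/s.
After sticking, I_f = I_p + m R² = 86.38 + (5.67)(1.21)² = 94.68 kg·m².
ω_f = L_i / I_f = 185.9 / 94.68 = 1.964 rad/s.

|ω_f| ≈ 1.96 rad/s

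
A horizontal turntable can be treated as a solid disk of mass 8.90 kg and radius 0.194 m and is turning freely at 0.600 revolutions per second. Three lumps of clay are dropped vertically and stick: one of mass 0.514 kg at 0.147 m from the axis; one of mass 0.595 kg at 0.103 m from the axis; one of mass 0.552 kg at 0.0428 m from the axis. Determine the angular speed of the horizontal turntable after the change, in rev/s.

The added mass arrives with no angular momentum about the axis, and any external torque about the axis is negligible, so the system's angular momentum is conserved.
I_p = ½(8.90)(0.194)² = 0.1675 kg·m².
Added inertia Σmr² = (0.514)(0.147)² + (0.595)(0.103)² + (0.552)(0.0428)² = 0.01843 kg·m²; I_f = 0.1675 + 0.01843 = 0.1859 kg·m².
ω_f = I_p ω_i / I_f = (0.1675)(0.600) / 0.1859 = 0.5405 rev/s.

ω_f ≈ 0.541 rev/s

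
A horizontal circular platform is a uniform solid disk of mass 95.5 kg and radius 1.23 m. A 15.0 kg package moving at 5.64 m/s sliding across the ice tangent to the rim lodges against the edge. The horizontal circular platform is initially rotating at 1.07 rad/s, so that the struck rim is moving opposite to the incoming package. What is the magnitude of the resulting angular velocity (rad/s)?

About the central axle the impulsive forces during the collision are internal, so angular momentum about that axis is conserved.
I_p = ½(95.5)(1.23)² = 72.24 kg·m². Taking the sense of the package's angular momentum as positive, L_{package} = m v R = (15.0)(5.64)(1.23) = 104.1 kg·m²/s.
L_i = −I_p ω_p + m v R = −(72.24)(1.07) + 104.1 = 26.76 kg·m²/s.
After sticking, I_f = I_p + m R² = 72.24 + (15.0)(1.23)² = 94.93 kg·m².
ω_f = L_i / I_f = 26.76 / 94.93 = 0.2819 rad/s.

|ω_f| ≈ 0.282 rad/s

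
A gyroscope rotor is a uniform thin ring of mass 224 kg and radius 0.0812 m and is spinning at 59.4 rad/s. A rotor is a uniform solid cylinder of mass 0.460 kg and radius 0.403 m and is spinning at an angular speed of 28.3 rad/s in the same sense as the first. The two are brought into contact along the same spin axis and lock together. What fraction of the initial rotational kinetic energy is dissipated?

fraction ≈ 0.00672

No external torque acts about the common axis, so total angular momentum is conserved.
Moments of inertia: I_A = (224)(0.0812)² = 1.477 kg·m²; I_B = ½(0.460)(0.403)² = 0.03735 kg·m².
Taking A's sense as positive: L = (1.477)(59.4) + (0.03735)(28.3) = 88.79 kg·m²·rad/s.
Combined I = 1.477 + 0.03735 = 1.514 kg·m².
ω_f = L / I = 88.79 / 1.514 = 58.63 rad/s.
KE_i = ½ΣIω² = 2621 J; KE_f = ½(1.514)(58.63)² = 2603 J.
Fraction dissipated = (KE_i − KE_f)/KE_i = 0.006723.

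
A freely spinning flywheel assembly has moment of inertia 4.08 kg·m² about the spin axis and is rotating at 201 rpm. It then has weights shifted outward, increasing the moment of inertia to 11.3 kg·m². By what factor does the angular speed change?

Angular momentum about the spin axis is conserved since the torque about it is zero.
ω₂/ω₁ = I₁/I₂ = 4.080 / 11.30 = 0.3611.

ω₂/ω₁ ≈ 0.361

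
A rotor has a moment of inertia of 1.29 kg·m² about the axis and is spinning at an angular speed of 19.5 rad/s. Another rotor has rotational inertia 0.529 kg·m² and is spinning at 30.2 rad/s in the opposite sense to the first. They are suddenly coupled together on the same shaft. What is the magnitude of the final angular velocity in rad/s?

|ω_f| ≈ 5.05 rad/s

The coupling torques are internal; angular momentum about the shared axis is conserved.
Taking A's sense as positive: L = (1.290)(19.5) − (0.5290)(30.2) = 9.179 kg·m²·rad/s.
Combined I = 1.290 + 0.5290 = 1.819 kg·m².
ω_f = L / I = 9.179 / 1.819 = 5.046 rad/s.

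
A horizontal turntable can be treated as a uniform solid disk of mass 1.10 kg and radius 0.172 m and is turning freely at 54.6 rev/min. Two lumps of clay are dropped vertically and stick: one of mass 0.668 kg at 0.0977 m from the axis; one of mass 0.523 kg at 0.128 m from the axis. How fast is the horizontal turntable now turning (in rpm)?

ω_f ≈ 28.5 rpm

The added mass arrives with no angular momentum about the axis, and any external torque about the axis is negligible, so the system's angular momentum is conserved.
I_p = ½(1.10)(0.172)² = 0.01627 kg·m².
Added inertia Σmr² = (0.668)(0.0977)² + (0.523)(0.128)² = 0.01495 kg·m²; I_f = 0.01627 + 0.01495 = 0.03122 kg·m².
ω_f = I_p ω_i / I_f = (0.01627)(54.6) / 0.03122 = 28.46 rpm.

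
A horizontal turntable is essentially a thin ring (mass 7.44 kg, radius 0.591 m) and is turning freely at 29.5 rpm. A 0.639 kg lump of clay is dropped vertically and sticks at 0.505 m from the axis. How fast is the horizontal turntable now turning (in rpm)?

The added mass arrives with no angular momentum about the axis, and any external torque about the axis is negligible, so the system's angular momentum is conserved.
I_p = (7.44)(0.591)² = 2.599 kg·m².
Added inertia Σmr² = (0.639)(0.505)² = 0.1630 kg·m²; I_f = 2.599 + 0.1630 = 2.762 kg·m².
ω_f = I_p ω_i / I_f = (2.599)(29.5) / 2.762 = 27.76 rpm.

ω_f ≈ 27.8 rpm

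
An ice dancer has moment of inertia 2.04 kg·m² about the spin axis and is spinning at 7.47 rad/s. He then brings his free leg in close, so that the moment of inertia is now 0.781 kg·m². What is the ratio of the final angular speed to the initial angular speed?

ω₂/ω₁ ≈ 2.61

No external torque acts about the spin axis, so angular momentum is conserved.
ω₂/ω₁ = I₁/I₂ = 2.040 / 0.7810 = 2.612.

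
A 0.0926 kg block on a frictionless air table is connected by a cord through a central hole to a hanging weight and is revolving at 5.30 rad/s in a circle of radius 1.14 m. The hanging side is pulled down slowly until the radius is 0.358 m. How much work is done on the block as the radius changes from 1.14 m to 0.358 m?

No torque about the axis ⇒ m r₁² ω₁ = m r₂² ω₂.
ω₂ = ω₁ (r₁/r₂)² = (5.30)(1.14/0.358)² = 53.74 rad/s.
W = ΔKE = ½m(v₂² − v₁²) = 15.45 J.

W ≈ 15.4 J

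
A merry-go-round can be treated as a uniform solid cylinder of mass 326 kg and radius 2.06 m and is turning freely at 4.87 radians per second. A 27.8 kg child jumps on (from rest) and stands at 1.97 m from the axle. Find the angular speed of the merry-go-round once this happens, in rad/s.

ω_f ≈ 4.21 rad/s

No external torque acts about the axle; L_before = L_after.
I_p = ½(326)(2.06)² = 691.7 kg·m².
Added inertia Σmr² = (27.8)(1.97)² = 107.9 kg·m²; I_f = 691.7 + 107.9 = 799.6 kg·m².
ω_f = I_p ω_i / I_f = (691.7)(4.87) / 799.6 = 4.213 rad/s.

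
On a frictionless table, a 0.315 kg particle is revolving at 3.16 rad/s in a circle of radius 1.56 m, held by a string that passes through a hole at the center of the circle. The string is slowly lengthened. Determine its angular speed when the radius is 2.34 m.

No torque about the axis ⇒ m r₁² ω₁ = m r₂² ω₂.
ω₂ = ω₁ (r₁/r₂)² = (3.16)(1.56/2.34)² = 1.404 rad/s.

ω₂ ≈ 1.40 rad/s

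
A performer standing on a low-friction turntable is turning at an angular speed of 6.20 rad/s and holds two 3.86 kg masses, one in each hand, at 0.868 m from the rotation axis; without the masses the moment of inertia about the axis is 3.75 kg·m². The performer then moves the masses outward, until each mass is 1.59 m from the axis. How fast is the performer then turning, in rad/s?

No external torque acts about the spin axis, so angular momentum is conserved.
I₁ = 3.75 + 2(3.86)(0.868)² = 9.566 kg·m²; I₂ = 3.75 + 2(3.86)(1.59)² = 23.27 kg·m².
ω₂ = I₁ω₁ / I₂ = (9.566)(6.20 rad/s) / (23.27) = 2.549 rad/s.

ω₂ ≈ 2.55 rad/s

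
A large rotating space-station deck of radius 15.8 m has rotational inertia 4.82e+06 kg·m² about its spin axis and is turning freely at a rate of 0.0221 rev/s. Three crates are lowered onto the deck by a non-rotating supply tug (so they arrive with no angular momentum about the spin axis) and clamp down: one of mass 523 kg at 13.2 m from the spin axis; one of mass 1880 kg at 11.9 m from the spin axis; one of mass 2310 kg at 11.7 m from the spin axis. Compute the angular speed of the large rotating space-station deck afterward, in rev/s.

ω_f ≈ 0.0194 rev/s

The added mass arrives with no angular momentum about the spin axis, and any external torque about the spin axis is negligible, so the system's angular momentum is conserved.
Added inertia Σmr² = (523)(13.2)² + (1880)(11.9)² + (2310)(11.7)² = 6.736e+05 kg·m²; I_f = 4.820e+06 + 6.736e+05 = 5.494e+06 kg·m².
ω_f = I_p ω_i / I_f = (4.820e+06)(0.0221) / 5.494e+06 = 0.01939 rev/s.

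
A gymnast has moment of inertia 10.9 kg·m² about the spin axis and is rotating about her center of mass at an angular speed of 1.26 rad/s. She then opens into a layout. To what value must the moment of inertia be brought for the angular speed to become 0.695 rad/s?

Angular momentum about the spin axis is conserved since the torque about it is zero.
I₂ = I₁ω₁ / ω₂ = (10.9)(1.26) / (0.695) = 19.76 kg·m².

I₂ ≈ 19.8 kg·m²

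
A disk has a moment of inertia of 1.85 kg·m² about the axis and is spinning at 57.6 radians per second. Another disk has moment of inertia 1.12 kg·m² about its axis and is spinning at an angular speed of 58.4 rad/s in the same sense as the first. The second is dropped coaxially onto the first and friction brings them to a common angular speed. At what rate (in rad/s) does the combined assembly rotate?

|ω_f| ≈ 57.9 rad/s

No external torque acts about the common axis, so total angular momentum is conserved.
Taking A's sense as positive: L = (1.850)(57.6) + (1.120)(58.4) = 172.0 kg·m²·rad/s.
Combined I = 1.850 + 1.120 = 2.970 kg·m².
ω_f = L / I = 172.0 / 2.970 = 57.90 rad/s.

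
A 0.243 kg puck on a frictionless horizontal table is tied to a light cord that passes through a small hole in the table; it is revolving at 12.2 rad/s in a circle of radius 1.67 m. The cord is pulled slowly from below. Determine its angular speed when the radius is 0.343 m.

ω₂ ≈ 289 rad/s

No torque about the axis ⇒ m r₁² ω₁ = m r₂² ω₂.
ω₂ = ω₁ (r₁/r₂)² = (12.2)(1.67/0.343)² = 289.2 rad/s.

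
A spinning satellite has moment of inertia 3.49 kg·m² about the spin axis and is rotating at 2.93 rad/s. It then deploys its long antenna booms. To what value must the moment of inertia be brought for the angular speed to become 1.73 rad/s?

Angular momentum about the spin axis is conserved since the torque about it is zero.
I₂ = I₁ω₁ / ω₂ = (3.49)(2.93) / (1.73) = 5.911 kg·m².

I₂ ≈ 5.91 kg·m²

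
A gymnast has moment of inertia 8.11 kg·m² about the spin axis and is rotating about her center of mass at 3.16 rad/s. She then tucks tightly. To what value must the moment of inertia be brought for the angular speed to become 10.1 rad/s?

With no external torque about the axis, L is conserved: I₁ω₁ = I₂ω₂.
I₂ = I₁ω₁ / ω₂ = (8.11)(3.16) / (10.1) = 2.537 kg·m².

I₂ ≈ 2.54 kg·m²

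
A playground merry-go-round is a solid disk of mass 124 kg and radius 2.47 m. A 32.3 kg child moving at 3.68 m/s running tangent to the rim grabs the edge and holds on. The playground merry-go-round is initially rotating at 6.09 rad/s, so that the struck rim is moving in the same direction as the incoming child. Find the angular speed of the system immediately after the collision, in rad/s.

The axle reaction passes through the axle and exerts no torque about it; angular momentum about the axle is conserved through the impact.
I_p = ½(124)(2.47)² = 378.3 kg·m². Taking the sense of the child's angular momentum as positive, L_{child} = m v R = (32.3)(3.68)(2.47) = 293.6 kg·m²/s.
L_i = +I_p ω_p + m v R = +(378.3)(6.09) + 293.6 = 2597 kg·m²/s.
After sticking, I_f = I_p + m R² = 378.3 + (32.3)(2.47)² = 575.3 kg·m².
ω_f = L_i / I_f = 2597 / 575.3 = 4.514 rad/s.

|ω_f| ≈ 4.51 rad/s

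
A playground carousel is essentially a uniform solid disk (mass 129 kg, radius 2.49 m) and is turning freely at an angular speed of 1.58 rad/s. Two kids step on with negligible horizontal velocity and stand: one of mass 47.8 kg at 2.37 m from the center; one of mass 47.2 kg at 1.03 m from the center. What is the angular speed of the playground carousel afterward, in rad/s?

ω_f ≈ 0.879 rad/s

The added mass arrives with no angular momentum about the center, and any external torque about the center is negligible, so the system's angular momentum is conserved.
I_p = ½(129)(2.49)² = 399.9 kg·m².
Added inertia Σmr² = (47.8)(2.37)² + (47.2)(1.03)² = 318.6 kg·m²; I_f = 399.9 + 318.6 = 718.5 kg·m².
ω_f = I_p ω_i / I_f = (399.9)(1.58) / 718.5 = 0.8794 rad/s.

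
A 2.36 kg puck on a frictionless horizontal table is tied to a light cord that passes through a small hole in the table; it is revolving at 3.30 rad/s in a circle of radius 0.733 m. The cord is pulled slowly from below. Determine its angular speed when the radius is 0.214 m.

ω₂ ≈ 38.7 rad/s

The constraining force is radial, so m r² ω about the center is conserved.
ω₂ = ω₁ (r₁/r₂)² = (3.30)(0.733/0.214)² = 38.72 rad/s.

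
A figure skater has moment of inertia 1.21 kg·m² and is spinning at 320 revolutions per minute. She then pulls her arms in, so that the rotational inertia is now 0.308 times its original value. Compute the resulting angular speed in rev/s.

ω₂ ≈ 17.3 rev/s

Angular momentum about the spin axis is conserved since the torque about it is zero.
I₂ = 0.308 × 1.21 = 0.3727 kg·m².
ω₂ = I₁ω₁ / I₂ = (1.210)(320 rpm) / (0.3727) = 1039 rpm = 17.32 rev/s.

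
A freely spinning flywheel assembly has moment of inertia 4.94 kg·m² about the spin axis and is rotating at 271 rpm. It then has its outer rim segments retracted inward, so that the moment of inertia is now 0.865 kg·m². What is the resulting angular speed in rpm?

No external torque acts about the spin axis, so angular momentum is conserved.
ω₂ = I₁ω₁ / I₂ = (4.940)(271 rpm) / (0.8650) = 1548 rpm.

ω₂ ≈ 1550 rpm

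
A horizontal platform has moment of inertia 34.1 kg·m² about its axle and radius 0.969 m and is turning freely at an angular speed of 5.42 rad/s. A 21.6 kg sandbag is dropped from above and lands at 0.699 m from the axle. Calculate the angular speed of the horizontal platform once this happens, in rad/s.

No external torque acts about the axle; L_before = L_after.
Added inertia Σmr² = (21.6)(0.699)² = 10.55 kg·m²; I_f = 34.10 + 10.55 = 44.65 kg·m².
ω_f = I_p ω_i / I_f = (34.10)(5.42) / 44.65 = 4.139 rad/s.

ω_f ≈ 4.14 rad/s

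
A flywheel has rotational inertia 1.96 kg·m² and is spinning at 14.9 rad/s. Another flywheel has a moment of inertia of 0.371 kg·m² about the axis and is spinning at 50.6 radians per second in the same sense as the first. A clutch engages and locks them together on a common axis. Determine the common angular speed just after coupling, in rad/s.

|ω_f| ≈ 20.6 rad/s

No external torque acts about the common axis, so total angular momentum is conserved.
Taking A's sense as positive: L = (1.960)(14.9) + (0.3710)(50.6) = 47.98 kg·m²·rad/s.
Combined I = 1.960 + 0.3710 = 2.331 kg·m².
ω_f = L / I = 47.98 / 2.331 = 20.58 rad/s.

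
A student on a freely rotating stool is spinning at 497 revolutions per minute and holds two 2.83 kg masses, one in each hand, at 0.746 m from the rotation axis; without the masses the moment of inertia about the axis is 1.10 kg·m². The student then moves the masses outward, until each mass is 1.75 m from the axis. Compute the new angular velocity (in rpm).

With no external torque about the axis, L is conserved: I₁ω₁ = I₂ω₂.
I₁ = 1.10 + 2(2.83)(0.746)² = 4.250 kg·m²; I₂ = 1.10 + 2(2.83)(1.75)² = 18.43 kg·m².
ω₂ = I₁ω₁ / I₂ = (4.250)(497 rpm) / (18.43) = 114.6 rpm.

ω₂ ≈ 115 rpm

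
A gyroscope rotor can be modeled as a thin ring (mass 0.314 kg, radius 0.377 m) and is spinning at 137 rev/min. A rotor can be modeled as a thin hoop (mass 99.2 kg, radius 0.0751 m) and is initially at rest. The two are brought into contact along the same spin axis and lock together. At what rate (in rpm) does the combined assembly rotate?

|ω_f| ≈ 10.1 rpm

The coupling torques are internal; angular momentum about the shared axis is conserved.
Moments of inertia: I_A = (0.314)(0.377)² = 0.04463 kg·m²; I_B = (99.2)(0.0751)² = 0.5595 kg·m².
Taking A's sense as positive: L = (0.04463)(137) = 6.114 kg·m²·rpm.
Combined I = 0.04463 + 0.5595 = 0.6041 kg·m².
ω_f = L / I = 6.114 / 0.6041 = 10.12 rpm.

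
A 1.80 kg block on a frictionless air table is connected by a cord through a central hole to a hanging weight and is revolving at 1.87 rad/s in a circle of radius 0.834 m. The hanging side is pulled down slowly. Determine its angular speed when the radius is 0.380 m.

No torque about the axis ⇒ m r₁² ω₁ = m r₂² ω₂.
ω₂ = ω₁ (r₁/r₂)² = (1.87)(0.834/0.380)² = 9.008 rad/s.

ω₂ ≈ 9.01 rad/s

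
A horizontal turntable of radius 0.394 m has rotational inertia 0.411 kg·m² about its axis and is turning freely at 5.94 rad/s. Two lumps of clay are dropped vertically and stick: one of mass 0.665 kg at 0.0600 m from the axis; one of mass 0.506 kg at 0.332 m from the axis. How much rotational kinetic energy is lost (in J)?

energy lost ≈ 0.899 J

No external torque acts about the axis; L_before = L_after.
Added inertia Σmr² = (0.665)(0.0600)² + (0.506)(0.332)² = 0.05817 kg·m²; I_f = 0.4110 + 0.05817 = 0.4692 kg·m².
ω_f = I_p ω_i / I_f = (0.4110)(5.94) / 0.4692 = 5.204 rad/s.
KE_i = ½(0.4110)(5.940 rad/s)² = 7.251 J; KE_f = ½(0.4692)(5.204)² = 6.352 J.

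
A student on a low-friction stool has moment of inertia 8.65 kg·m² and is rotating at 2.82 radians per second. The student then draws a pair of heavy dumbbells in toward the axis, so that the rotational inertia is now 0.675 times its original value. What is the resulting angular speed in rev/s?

ω₂ ≈ 0.665 rev/s

No external torque acts about the spin axis, so angular momentum is conserved.
I₂ = 0.675 × 8.65 = 5.839 kg·m².
ω₂ = I₁ω₁ / I₂ = (8.650)(2.82 rad/s) / (5.839) = 4.178 rad/s = 0.6649 rev/s.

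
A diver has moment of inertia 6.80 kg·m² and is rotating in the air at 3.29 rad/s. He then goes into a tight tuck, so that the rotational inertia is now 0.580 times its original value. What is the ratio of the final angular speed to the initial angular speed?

ω₂/ω₁ ≈ 1.72

Angular momentum about the spin axis is conserved since the torque about it is zero.
I₂ = 0.580 × 6.80 = 3.944 kg·m².
ω₂/ω₁ = I₁/I₂ = 6.800 / 3.944 = 1.724.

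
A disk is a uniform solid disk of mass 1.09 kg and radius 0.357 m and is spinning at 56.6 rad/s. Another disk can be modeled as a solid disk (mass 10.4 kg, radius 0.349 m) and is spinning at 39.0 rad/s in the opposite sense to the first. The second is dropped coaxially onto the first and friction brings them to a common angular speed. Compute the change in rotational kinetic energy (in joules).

No external torque acts about the common axis, so total angular momentum is conserved.
Moments of inertia: I_A = ½(1.09)(0.357)² = 0.06946 kg·m²; I_B = ½(10.4)(0.349)² = 0.6334 kg·m².
Taking A's sense as positive: L = (0.06946)(56.6) − (0.6334)(39.0) = -20.77 kg·m²·rad/s.
Combined I = 0.06946 + 0.6334 = 0.7028 kg·m².
ω_f = L / I = -20.77 / 0.7028 = -29.55 rad/s.
KE_i = ½ΣIω² = 592.9 J; KE_f = ½(0.7028)(29.55)² = 306.9 J.

ΔKE ≈ -286 J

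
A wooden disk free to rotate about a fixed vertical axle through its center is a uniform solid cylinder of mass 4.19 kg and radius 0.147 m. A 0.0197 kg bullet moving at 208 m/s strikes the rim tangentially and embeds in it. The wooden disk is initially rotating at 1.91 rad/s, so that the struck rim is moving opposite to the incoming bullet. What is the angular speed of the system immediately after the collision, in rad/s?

About the axle the impulsive forces during the collision are internal, so angular momentum about that axis is conserved.
I_p = ½(4.19)(0.147)² = 0.04527 kg·m². Taking the sense of the bullet's angular momentum as positive, L_{bullet} = m v R = (0.0197)(208)(0.147) = 0.6023 kg·m²/s.
L_i = −I_p ω_p + m v R = −(0.04527)(1.91) + 0.6023 = 0.5159 kg·m²/s.
After sticking, I_f = I_p + m R² = 0.04527 + (0.0197)(0.147)² = 0.04570 kg·m².
ω_f = L_i / I_f = 0.5159 / 0.04570 = 11.29 rad/s.

|ω_f| ≈ 11.3 rad/s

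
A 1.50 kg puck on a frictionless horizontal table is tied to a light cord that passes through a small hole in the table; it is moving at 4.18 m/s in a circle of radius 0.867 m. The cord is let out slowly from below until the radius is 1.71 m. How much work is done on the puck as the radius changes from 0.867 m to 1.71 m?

The only horizontal force on the mass is along the cord (radial), so it exerts no torque about the hole and angular momentum m v r is conserved.
v₂ = v₁ r₁ / r₂ = (4.18)(0.867) / (1.71) = 2.119 m/s.
W = ΔKE = ½m(v₂² − v₁²) = -9.736 J.

W ≈ -9.74 J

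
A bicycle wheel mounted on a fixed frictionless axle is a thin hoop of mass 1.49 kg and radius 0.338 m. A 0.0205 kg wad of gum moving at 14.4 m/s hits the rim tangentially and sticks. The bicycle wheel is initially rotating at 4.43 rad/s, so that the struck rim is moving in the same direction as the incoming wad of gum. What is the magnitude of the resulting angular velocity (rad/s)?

The axle reaction passes through the axle and exerts no torque about it; angular momentum about the axle is conserved through the impact.
I_p = (1.49)(0.338)² = 0.1702 kg·m². Taking the sense of the wad of gum's angular momentum as positive, L_{wad} = m v R = (0.0205)(14.4)(0.338) = 0.09978 kg·m²/s.
L_i = +I_p ω_p + m v R = +(0.1702)(4.43) + 0.09978 = 0.8539 kg·m²/s.
After sticking, I_f = I_p + m R² = 0.1702 + (0.0205)(0.338)² = 0.1726 kg·m².
ω_f = L_i / I_f = 0.8539 / 0.1726 = 4.948 rad/s.

|ω_f| ≈ 4.95 rad/s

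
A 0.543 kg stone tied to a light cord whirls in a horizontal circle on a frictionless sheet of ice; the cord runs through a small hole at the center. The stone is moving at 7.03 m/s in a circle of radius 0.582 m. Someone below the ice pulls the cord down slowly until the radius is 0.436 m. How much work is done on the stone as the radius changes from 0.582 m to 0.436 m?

Central (radial) force ⇒ zero torque about the center ⇒ m v r is constant.
v₂ = v₁ r₁ / r₂ = (7.03)(0.582) / (0.436) = 9.384 m/s.
W = ΔKE = ½m(v₂² − v₁²) = 10.49 J.

W ≈ 10.5 J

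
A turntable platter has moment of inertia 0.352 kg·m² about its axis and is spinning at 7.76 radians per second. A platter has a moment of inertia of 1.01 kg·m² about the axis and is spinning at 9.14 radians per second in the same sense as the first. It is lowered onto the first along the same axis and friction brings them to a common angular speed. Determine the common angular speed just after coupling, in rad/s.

|ω_f| ≈ 8.78 rad/s

The coupling torques are internal; angular momentum about the shared axis is conserved.
Taking A's sense as positive: L = (0.3520)(7.76) + (1.010)(9.14) = 11.96 kg·m²·rad/s.
Combined I = 0.3520 + 1.010 = 1.362 kg·m².
ω_f = L / I = 11.96 / 1.362 = 8.783 rad/s.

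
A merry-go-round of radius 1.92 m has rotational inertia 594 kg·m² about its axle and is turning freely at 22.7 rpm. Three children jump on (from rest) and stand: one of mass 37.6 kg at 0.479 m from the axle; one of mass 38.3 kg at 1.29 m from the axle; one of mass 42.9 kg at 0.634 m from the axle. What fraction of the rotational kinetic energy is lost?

fraction ≈ 0.131

No external torque acts about the axle; L_before = L_after.
Added inertia Σmr² = (37.6)(0.479)² + (38.3)(1.29)² + (42.9)(0.634)² = 89.61 kg·m²; I_f = 594.0 + 89.61 = 683.6 kg·m².
ω_f = I_p ω_i / I_f = (594.0)(22.7) / 683.6 = 19.72 rpm.
KE_i = ½(594.0)(2.377 rad/s)² = 1678 J; KE_f = ½(683.6)(2.066)² = 1458 J.
Fraction lost = 0.1311.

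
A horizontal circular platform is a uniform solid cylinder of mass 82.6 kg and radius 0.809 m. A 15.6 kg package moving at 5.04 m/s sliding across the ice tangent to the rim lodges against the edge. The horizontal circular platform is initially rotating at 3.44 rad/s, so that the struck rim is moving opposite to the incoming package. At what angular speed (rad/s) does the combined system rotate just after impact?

|ω_f| ≈ 0.789 rad/s

The axle reaction passes through the central axle and exerts no torque about it; angular momentum about the central axle is conserved through the impact.
I_p = ½(82.6)(0.809)² = 27.03 kg·m². Taking the sense of the package's angular momentum as positive, L_{package} = m v R = (15.6)(5.04)(0.809) = 63.61 kg·m²/s.
L_i = −I_p ω_p + m v R = −(27.03)(3.44) + 63.61 = -29.38 kg·m²/s.
After sticking, I_f = I_p + m R² = 27.03 + (15.6)(0.809)² = 37.24 kg·m².
ω_f = L_i / I_f = -29.38 / 37.24 = -0.7888 rad/s.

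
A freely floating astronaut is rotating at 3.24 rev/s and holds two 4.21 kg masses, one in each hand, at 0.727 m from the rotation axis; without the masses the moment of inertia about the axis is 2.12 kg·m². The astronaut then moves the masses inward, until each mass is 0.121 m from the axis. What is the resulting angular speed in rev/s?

With no external torque about the axis, L is conserved: I₁ω₁ = I₂ω₂.
I₁ = 2.12 + 2(4.21)(0.727)² = 6.570 kg·m²; I₂ = 2.12 + 2(4.21)(0.121)² = 2.243 kg·m².
ω₂ = I₁ω₁ / I₂ = (6.570)(3.24 rev/s) / (2.243) = 9.489 rev/s.

ω₂ ≈ 9.49 rev/s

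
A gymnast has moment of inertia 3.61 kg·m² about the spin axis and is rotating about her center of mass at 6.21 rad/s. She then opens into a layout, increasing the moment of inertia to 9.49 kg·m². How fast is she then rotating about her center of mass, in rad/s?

ω₂ ≈ 2.36 rad/s

With no external torque about the axis, L is conserved: I₁ω₁ = I₂ω₂.
ω₂ = I₁ω₁ / I₂ = (3.610)(6.21 rad/s) / (9.490) = 2.362 rad/s.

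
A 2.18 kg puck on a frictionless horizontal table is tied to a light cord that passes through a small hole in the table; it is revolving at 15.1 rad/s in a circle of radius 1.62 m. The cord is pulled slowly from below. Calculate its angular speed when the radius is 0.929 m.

The constraining force is radial, so m r² ω about the center is conserved.
ω₂ = ω₁ (r₁/r₂)² = (15.1)(1.62/0.929)² = 45.92 rad/s.

ω₂ ≈ 45.9 rad/s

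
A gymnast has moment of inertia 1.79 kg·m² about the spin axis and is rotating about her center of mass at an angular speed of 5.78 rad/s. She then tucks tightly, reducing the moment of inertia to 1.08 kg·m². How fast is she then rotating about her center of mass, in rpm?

Angular momentum about the spin axis is conserved since the torque about it is zero.
ω₂ = I₁ω₁ / I₂ = (1.790)(5.78 rad/s) / (1.080) = 9.580 rad/s = 91.48 rpm.

ω₂ ≈ 91.5 rpm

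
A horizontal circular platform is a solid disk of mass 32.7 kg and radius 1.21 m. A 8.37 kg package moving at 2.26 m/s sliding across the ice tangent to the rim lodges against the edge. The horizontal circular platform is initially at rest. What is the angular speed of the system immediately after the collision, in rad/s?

|ω_f| ≈ 0.632 rad/s

About the central axle the impulsive forces during the collision are internal, so angular momentum about that axis is conserved.
I_p = ½(32.7)(1.21)² = 23.94 kg·m². Taking the sense of the package's angular momentum as positive, L_{package} = m v R = (8.37)(2.26)(1.21) = 22.89 kg·m²/s.
L_i = 0 + 22.89 = 22.89 kg·m²/s.
After sticking, I_f = I_p + m R² = 23.94 + (8.37)(1.21)² = 36.19 kg·m².
ω_f = L_i / I_f = 22.89 / 36.19 = 0.6324 rad/s.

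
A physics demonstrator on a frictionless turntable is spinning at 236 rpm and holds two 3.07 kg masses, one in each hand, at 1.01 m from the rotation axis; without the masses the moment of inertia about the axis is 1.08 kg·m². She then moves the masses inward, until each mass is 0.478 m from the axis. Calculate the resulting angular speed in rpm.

No external torque acts about the spin axis, so angular momentum is conserved.
I₁ = 1.08 + 2(3.07)(1.01)² = 7.343 kg·m²; I₂ = 1.08 + 2(3.07)(0.478)² = 2.483 kg·m².
ω₂ = I₁ω₁ / I₂ = (7.343)(236 rpm) / (2.483) = 698.0 rpm.

ω₂ ≈ 698 rpm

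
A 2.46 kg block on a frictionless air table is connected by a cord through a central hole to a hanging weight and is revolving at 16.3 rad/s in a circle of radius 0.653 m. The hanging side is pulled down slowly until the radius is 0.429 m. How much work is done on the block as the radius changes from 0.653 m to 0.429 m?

W ≈ 184 J

The constraining force is radial, so m r² ω about the center is conserved.
ω₂ = ω₁ (r₁/r₂)² = (16.3)(0.653/0.429)² = 37.77 rad/s.
W = ΔKE = ½m(v₂² − v₁²) = 183.5 J.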